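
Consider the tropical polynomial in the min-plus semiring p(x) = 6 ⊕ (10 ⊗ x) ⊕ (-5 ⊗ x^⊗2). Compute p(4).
p(4) = 3

A tropical monomial a ⊗ x^⊗i evaluates to a + i · x. Evaluating each term at x = 4:
  Term 0 contributes 6 + 0 · 4 = 6
  Term 1 contributes 10 + 1 · 4 = 14
  Term 2 contributes -5 + 2 · 4 = 3
p(4) = ⊕ of these = min[6, 14, 3] = 3.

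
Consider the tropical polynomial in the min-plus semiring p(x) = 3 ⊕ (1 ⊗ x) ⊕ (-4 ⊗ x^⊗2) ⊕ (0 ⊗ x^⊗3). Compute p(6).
p(6) = 3

A tropical monomial a ⊗ x^⊗i evaluates to a + i · x. Evaluating each term at x = 6:
  Term 0 contributes 3 + 0 · 6 = 3
  Term 1 contributes 1 + 1 · 6 = 7
  Term 2 contributes -4 + 2 · 6 = 8
  Term 3 contributes 0 + 3 · 6 = 18
p(6) = ⊕ of these = min[3, 7, 8, 18] = 3.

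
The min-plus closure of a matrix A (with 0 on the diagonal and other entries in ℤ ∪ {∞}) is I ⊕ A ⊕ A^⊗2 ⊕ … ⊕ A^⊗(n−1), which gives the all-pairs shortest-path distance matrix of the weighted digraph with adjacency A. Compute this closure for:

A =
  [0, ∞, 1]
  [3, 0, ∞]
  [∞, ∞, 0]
Closure =
  [0, ∞, 1]
  [3, 0, 4]
  [∞, ∞, 0]

This is the Floyd-Warshall all-pairs shortest-path computation. For each intermediate vertex k = 0, 1, …, 2, update dist[i][j] ← min(dist[i][j], dist[i][k] + dist[k][j]). The final matrix gives, for each (i, j), the minimum total weight of any directed path from i to j (possibly empty when i = j).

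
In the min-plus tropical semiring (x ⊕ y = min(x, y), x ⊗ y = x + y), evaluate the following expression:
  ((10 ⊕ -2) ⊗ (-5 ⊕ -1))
((10 ⊕ -2) ⊗ (-5 ⊕ -1)) = -7

Expand innermost to outermost. Recall ⊕ takes the minimum of its arguments and ⊗ takes their sum. Working out the expression ((10 ⊕ -2) ⊗ (-5 ⊕ -1)) gives -7.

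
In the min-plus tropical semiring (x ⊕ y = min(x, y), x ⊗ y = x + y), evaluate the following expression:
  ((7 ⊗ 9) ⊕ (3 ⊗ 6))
((7 ⊗ 9) ⊕ (3 ⊗ 6)) = 9

Expand innermost to outermost. Recall ⊕ takes the minimum of its arguments and ⊗ takes their sum. Working out the expression ((7 ⊗ 9) ⊕ (3 ⊗ 6)) gives 9.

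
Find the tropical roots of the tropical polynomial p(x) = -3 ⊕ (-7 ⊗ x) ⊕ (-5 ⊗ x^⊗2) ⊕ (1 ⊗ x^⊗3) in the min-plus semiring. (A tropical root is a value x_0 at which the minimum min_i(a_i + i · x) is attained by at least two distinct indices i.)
Roots: {-6, -2, 4}

Each tropical root is a break point of the lower envelope of the lines y = a_i + i · x (there are 4 lines, with slopes 0, 1, ..., 3). Only the lines that attain the minimum somewhere contribute to roots; other lines are dominated. Here the surviving (envelope) indices are i = 3, i = 2, i = 1, i = 0.
Intersections between consecutive envelope lines give the roots: for adjacent envelope indices i < j the intersection is x = (a_i − a_j) / (j − i). Reading off the sorted break points: {-6, -2, 4}.
Verification: at each break x_0, at least two indices attain the minimum of min_i(a_i + i · x_0).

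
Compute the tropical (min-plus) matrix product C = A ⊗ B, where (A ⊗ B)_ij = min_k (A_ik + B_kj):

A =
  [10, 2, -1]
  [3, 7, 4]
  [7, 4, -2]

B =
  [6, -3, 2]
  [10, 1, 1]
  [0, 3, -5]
A ⊗ B =
  [-1, 2, -6]
  [4, 0, -1]
  [-2, 1, -7]

Apply the min-plus product entry-by-entry:
  C[0][0] = min over k of (A[0][0] + B[0][0] = 10 + 6 = 16, A[0][1] + B[1][0] = 2 + 10 = 12, A[0][2] + B[2][0] = -1 + 0 = -1) = -1 (attained at k = 2)
  C[0][1] = min over k of (A[0][0] + B[0][1] = 10 + -3 = 7, A[0][1] + B[1][1] = 2 + 1 = 3, A[0][2] + B[2][1] = -1 + 3 = 2) = 2 (attained at k = 2)
  C[0][2] = min over k of (A[0][0] + B[0][2] = 10 + 2 = 12, A[0][1] + B[1][2] = 2 + 1 = 3, A[0][2] + B[2][2] = -1 + -5 = -6) = -6 (attained at k = 2)
  C[1][0] = min over k of (A[1][0] + B[0][0] = 3 + 6 = 9, A[1][1] + B[1][0] = 7 + 10 = 17, A[1][2] + B[2][0] = 4 + 0 = 4) = 4 (attained at k = 2)
  C[1][1] = min over k of (A[1][0] + B[0][1] = 3 + -3 = 0, A[1][1] + B[1][1] = 7 + 1 = 8, A[1][2] + B[2][1] = 4 + 3 = 7) = 0 (attained at k = 0)
  C[1][2] = min over k of (A[1][0] + B[0][2] = 3 + 2 = 5, A[1][1] + B[1][2] = 7 + 1 = 8, A[1][2] + B[2][2] = 4 + -5 = -1) = -1 (attained at k = 2)
  C[2][0] = min over k of (A[2][0] + B[0][0] = 7 + 6 = 13, A[2][1] + B[1][0] = 4 + 10 = 14, A[2][2] + B[2][0] = -2 + 0 = -2) = -2 (attained at k = 2)
  C[2][1] = min over k of (A[2][0] + B[0][1] = 7 + -3 = 4, A[2][1] + B[1][1] = 4 + 1 = 5, A[2][2] + B[2][1] = -2 + 3 = 1) = 1 (attained at k = 2)
  C[2][2] = min over k of (A[2][0] + B[0][2] = 7 + 2 = 9, A[2][1] + B[1][2] = 4 + 1 = 5, A[2][2] + B[2][2] = -2 + -5 = -7) = -7 (attained at k = 2)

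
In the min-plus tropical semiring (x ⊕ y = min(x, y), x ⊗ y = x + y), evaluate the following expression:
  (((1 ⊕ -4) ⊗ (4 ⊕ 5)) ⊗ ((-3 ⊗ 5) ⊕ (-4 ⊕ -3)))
(((1 ⊕ -4) ⊗ (4 ⊕ 5)) ⊗ ((-3 ⊗ 5) ⊕ (-4 ⊕ -3))) = -4

Expand innermost to outermost. Recall ⊕ takes the minimum of its arguments and ⊗ takes their sum. Working out the expression (((1 ⊕ -4) ⊗ (4 ⊕ 5)) ⊗ ((-3 ⊗ 5) ⊕ (-4 ⊕ -3))) gives -4.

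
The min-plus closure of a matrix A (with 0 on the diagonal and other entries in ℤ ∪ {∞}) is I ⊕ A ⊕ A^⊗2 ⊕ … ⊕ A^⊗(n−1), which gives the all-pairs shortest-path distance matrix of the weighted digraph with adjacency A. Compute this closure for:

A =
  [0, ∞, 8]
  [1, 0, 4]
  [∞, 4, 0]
Closure =
  [0, 12, 8]
  [1, 0, 4]
  [5, 4, 0]

This is the Floyd-Warshall all-pairs shortest-path computation. For each intermediate vertex k = 0, 1, …, 2, update dist[i][j] ← min(dist[i][j], dist[i][k] + dist[k][j]). The final matrix gives, for each (i, j), the minimum total weight of any directed path from i to j (possibly empty when i = j).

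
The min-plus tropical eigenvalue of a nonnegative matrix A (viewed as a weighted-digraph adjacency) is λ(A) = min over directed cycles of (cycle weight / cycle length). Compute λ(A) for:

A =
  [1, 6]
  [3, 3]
λ(A) = 1

Enumerate directed cycles and compute their means (weight / length). Sample:
  cycle 0 → 0: weight = 1, length = 1, mean = 1/1 ≈ 1.000
  cycle 1 → 1: weight = 3, length = 1, mean = 3/1 ≈ 3.000
  cycle 0 → 1 → 0: weight = 9, length = 2, mean = 9/2 ≈ 4.500
  cycle 1 → 0 → 1: weight = 9, length = 2, mean = 9/2 ≈ 4.500
Minimum mean = 1.000, attained e.g. along the cycle 0 → 0 with weight 1 and length 1. So λ(A) = 1/1 = 1.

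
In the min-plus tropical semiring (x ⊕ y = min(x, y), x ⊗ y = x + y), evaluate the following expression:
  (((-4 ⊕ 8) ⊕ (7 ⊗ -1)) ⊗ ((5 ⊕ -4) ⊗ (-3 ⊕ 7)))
(((-4 ⊕ 8) ⊕ (7 ⊗ -1)) ⊗ ((5 ⊕ -4) ⊗ (-3 ⊕ 7))) = -11

Expand innermost to outermost. Recall ⊕ takes the minimum of its arguments and ⊗ takes their sum. Working out the expression (((-4 ⊕ 8) ⊕ (7 ⊗ -1)) ⊗ ((5 ⊕ -4) ⊗ (-3 ⊕ 7))) gives -11.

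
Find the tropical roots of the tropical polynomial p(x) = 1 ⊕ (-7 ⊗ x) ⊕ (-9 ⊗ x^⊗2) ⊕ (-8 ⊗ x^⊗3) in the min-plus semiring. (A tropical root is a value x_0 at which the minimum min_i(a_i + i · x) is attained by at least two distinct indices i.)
Roots: {-1, 2, 8}

Each tropical root is a break point of the lower envelope of the lines y = a_i + i · x (there are 4 lines, with slopes 0, 1, ..., 3). Only the lines that attain the minimum somewhere contribute to roots; other lines are dominated. Here the surviving (envelope) indices are i = 3, i = 2, i = 1, i = 0.
Intersections between consecutive envelope lines give the roots: for adjacent envelope indices i < j the intersection is x = (a_i − a_j) / (j − i). Reading off the sorted break points: {-1, 2, 8}.
Verification: at each break x_0, at least two indices attain the minimum of min_i(a_i + i · x_0).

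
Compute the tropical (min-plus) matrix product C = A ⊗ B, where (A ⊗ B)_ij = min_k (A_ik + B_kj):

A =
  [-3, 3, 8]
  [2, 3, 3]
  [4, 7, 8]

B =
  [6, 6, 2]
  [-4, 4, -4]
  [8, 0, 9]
A ⊗ B =
  [-1, 3, -1]
  [-1, 3, -1]
  [3, 8, 3]

Apply the min-plus product entry-by-entry:
  C[0][0] = min over k of (A[0][0] + B[0][0] = -3 + 6 = 3, A[0][1] + B[1][0] = 3 + -4 = -1, A[0][2] + B[2][0] = 8 + 8 = 16) = -1 (attained at k = 1)
  C[0][1] = min over k of (A[0][0] + B[0][1] = -3 + 6 = 3, A[0][1] + B[1][1] = 3 + 4 = 7, A[0][2] + B[2][1] = 8 + 0 = 8) = 3 (attained at k = 0)
  C[0][2] = min over k of (A[0][0] + B[0][2] = -3 + 2 = -1, A[0][1] + B[1][2] = 3 + -4 = -1, A[0][2] + B[2][2] = 8 + 9 = 17) = -1 (attained at k = 0)
  C[1][0] = min over k of (A[1][0] + B[0][0] = 2 + 6 = 8, A[1][1] + B[1][0] = 3 + -4 = -1, A[1][2] + B[2][0] = 3 + 8 = 11) = -1 (attained at k = 1)
  C[1][1] = min over k of (A[1][0] + B[0][1] = 2 + 6 = 8, A[1][1] + B[1][1] = 3 + 4 = 7, A[1][2] + B[2][1] = 3 + 0 = 3) = 3 (attained at k = 2)
  C[1][2] = min over k of (A[1][0] + B[0][2] = 2 + 2 = 4, A[1][1] + B[1][2] = 3 + -4 = -1, A[1][2] + B[2][2] = 3 + 9 = 12) = -1 (attained at k = 1)
  C[2][0] = min over k of (A[2][0] + B[0][0] = 4 + 6 = 10, A[2][1] + B[1][0] = 7 + -4 = 3, A[2][2] + B[2][0] = 8 + 8 = 16) = 3 (attained at k = 1)
  C[2][1] = min over k of (A[2][0] + B[0][1] = 4 + 6 = 10, A[2][1] + B[1][1] = 7 + 4 = 11, A[2][2] + B[2][1] = 8 + 0 = 8) = 8 (attained at k = 2)
  C[2][2] = min over k of (A[2][0] + B[0][2] = 4 + 2 = 6, A[2][1] + B[1][2] = 7 + -4 = 3, A[2][2] + B[2][2] = 8 + 9 = 17) = 3 (attained at k = 1)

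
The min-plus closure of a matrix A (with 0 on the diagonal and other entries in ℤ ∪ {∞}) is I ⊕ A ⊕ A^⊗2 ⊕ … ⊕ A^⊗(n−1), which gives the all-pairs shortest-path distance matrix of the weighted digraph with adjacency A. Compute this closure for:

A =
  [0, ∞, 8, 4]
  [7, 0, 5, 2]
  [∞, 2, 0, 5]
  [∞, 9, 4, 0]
Closure =
  [0, 10, 8, 4]
  [7, 0, 5, 2]
  [9, 2, 0, 4]
  [13, 6, 4, 0]

This is the Floyd-Warshall all-pairs shortest-path computation. For each intermediate vertex k = 0, 1, …, 3, update dist[i][j] ← min(dist[i][j], dist[i][k] + dist[k][j]). The final matrix gives, for each (i, j), the minimum total weight of any directed path from i to j (possibly empty when i = j).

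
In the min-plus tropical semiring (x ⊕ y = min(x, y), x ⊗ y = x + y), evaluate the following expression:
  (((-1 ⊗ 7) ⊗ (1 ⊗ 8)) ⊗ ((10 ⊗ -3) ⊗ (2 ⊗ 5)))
(((-1 ⊗ 7) ⊗ (1 ⊗ 8)) ⊗ ((10 ⊗ -3) ⊗ (2 ⊗ 5))) = 29

Expand innermost to outermost. Recall ⊕ takes the minimum of its arguments and ⊗ takes their sum. Working out the expression (((-1 ⊗ 7) ⊗ (1 ⊗ 8)) ⊗ ((10 ⊗ -3) ⊗ (2 ⊗ 5))) gives 29.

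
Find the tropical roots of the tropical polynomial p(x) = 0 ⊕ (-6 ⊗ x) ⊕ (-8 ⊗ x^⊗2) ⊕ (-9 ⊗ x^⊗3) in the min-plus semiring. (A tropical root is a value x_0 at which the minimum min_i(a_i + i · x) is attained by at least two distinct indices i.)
Roots: {1, 2, 6}

Each tropical root is a break point of the lower envelope of the lines y = a_i + i · x (there are 4 lines, with slopes 0, 1, ..., 3). Only the lines that attain the minimum somewhere contribute to roots; other lines are dominated. Here the surviving (envelope) indices are i = 3, i = 2, i = 1, i = 0.
Intersections between consecutive envelope lines give the roots: for adjacent envelope indices i < j the intersection is x = (a_i − a_j) / (j − i). Reading off the sorted break points: {1, 2, 6}.
Verification: at each break x_0, at least two indices attain the minimum of min_i(a_i + i · x_0).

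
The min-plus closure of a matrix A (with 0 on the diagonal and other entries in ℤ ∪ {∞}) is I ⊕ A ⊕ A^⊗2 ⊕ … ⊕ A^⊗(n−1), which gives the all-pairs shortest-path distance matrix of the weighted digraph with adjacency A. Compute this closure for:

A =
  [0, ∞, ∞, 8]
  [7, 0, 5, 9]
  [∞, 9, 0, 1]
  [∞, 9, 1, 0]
Closure =
  [0, 17, 9, 8]
  [7, 0, 5, 6]
  [16, 9, 0, 1]
  [16, 9, 1, 0]

This is the Floyd-Warshall all-pairs shortest-path computation. For each intermediate vertex k = 0, 1, …, 3, update dist[i][j] ← min(dist[i][j], dist[i][k] + dist[k][j]). The final matrix gives, for each (i, j), the minimum total weight of any directed path from i to j (possibly empty when i = j).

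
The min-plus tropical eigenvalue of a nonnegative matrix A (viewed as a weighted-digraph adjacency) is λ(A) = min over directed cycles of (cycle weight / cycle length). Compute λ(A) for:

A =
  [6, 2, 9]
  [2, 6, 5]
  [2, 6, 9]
λ(A) = 2

Enumerate directed cycles and compute their means (weight / length). Sample:
  cycle 0 → 0: weight = 6, length = 1, mean = 6/1 ≈ 6.000
  cycle 1 → 1: weight = 6, length = 1, mean = 6/1 ≈ 6.000
  cycle 2 → 2: weight = 9, length = 1, mean = 9/1 ≈ 9.000
  cycle 0 → 1 → 0: weight = 4, length = 2, mean = 4/2 ≈ 2.000
  cycle 0 → 2 → 0: weight = 11, length = 2, mean = 11/2 ≈ 5.500
  cycle 1 → 0 → 1: weight = 4, length = 2, mean = 4/2 ≈ 2.000
Minimum mean = 2.000, attained e.g. along the cycle 0 → 1 → 0 with weight 4 and length 2. So λ(A) = 4/2 = 2.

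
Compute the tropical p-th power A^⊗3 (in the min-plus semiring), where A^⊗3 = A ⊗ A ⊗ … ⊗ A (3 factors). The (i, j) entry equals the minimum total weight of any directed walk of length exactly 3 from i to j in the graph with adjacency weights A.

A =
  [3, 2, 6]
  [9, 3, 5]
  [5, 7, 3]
A^⊗3 =
  [9, 8, 10]
  [13, 9, 11]
  [11, 10, 9]

Each entry (A^⊗3)_ij equals the minimum over all length-3 walks i = v_0 → v_1 → … → v_3 = j of Σ_t A[v_t][v_{t+1}]. For example, for (i, j) = (0, 2) we minimise over 9 possible intermediate vertex sequences; the minimum is 10, attained along the walk 0 → 0 → 1 → 2.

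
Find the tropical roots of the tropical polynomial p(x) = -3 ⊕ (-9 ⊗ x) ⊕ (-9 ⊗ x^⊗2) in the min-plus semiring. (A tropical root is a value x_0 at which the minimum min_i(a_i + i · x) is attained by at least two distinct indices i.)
Roots: {0, 6}

Each tropical root is a break point of the lower envelope of the lines y = a_i + i · x (there are 3 lines, with slopes 0, 1, ..., 2). Only the lines that attain the minimum somewhere contribute to roots; other lines are dominated. Here the surviving (envelope) indices are i = 2, i = 1, i = 0.
Intersections between consecutive envelope lines give the roots: for adjacent envelope indices i < j the intersection is x = (a_i − a_j) / (j − i). Reading off the sorted break points: {0, 6}.
Verification: at each break x_0, at least two indices attain the minimum of min_i(a_i + i · x_0).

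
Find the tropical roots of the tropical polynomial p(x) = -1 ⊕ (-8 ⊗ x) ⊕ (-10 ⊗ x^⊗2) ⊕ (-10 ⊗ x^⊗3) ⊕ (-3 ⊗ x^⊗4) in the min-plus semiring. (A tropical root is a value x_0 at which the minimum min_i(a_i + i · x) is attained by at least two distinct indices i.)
Roots: {-7, 0, 2, 7}

Each tropical root is a break point of the lower envelope of the lines y = a_i + i · x (there are 5 lines, with slopes 0, 1, ..., 4). Only the lines that attain the minimum somewhere contribute to roots; other lines are dominated. Here the surviving (envelope) indices are i = 4, i = 3, i = 2, i = 1, i = 0.
Intersections between consecutive envelope lines give the roots: for adjacent envelope indices i < j the intersection is x = (a_i − a_j) / (j − i). Reading off the sorted break points: {-7, 0, 2, 7}.
Verification: at each break x_0, at least two indices attain the minimum of min_i(a_i + i · x_0).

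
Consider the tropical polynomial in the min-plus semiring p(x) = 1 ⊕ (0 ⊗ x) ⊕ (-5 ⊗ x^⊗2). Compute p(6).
p(6) = 1

A tropical monomial a ⊗ x^⊗i evaluates to a + i · x. Evaluating each term at x = 6:
  Term 0 contributes 1 + 0 · 6 = 1
  Term 1 contributes 0 + 1 · 6 = 6
  Term 2 contributes -5 + 2 · 6 = 7
p(6) = ⊕ of these = min[1, 6, 7] = 1.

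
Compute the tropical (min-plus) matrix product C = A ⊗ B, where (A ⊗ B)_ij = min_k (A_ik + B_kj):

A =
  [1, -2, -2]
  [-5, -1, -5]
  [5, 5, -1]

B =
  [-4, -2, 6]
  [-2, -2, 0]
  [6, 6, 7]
A ⊗ B =
  [-4, -4, -2]
  [-9, -7, -1]
  [1, 3, 5]

Apply the min-plus product entry-by-entry:
  C[0][0] = min over k of (A[0][0] + B[0][0] = 1 + -4 = -3, A[0][1] + B[1][0] = -2 + -2 = -4, A[0][2] + B[2][0] = -2 + 6 = 4) = -4 (attained at k = 1)
  C[0][1] = min over k of (A[0][0] + B[0][1] = 1 + -2 = -1, A[0][1] + B[1][1] = -2 + -2 = -4, A[0][2] + B[2][1] = -2 + 6 = 4) = -4 (attained at k = 1)
  C[0][2] = min over k of (A[0][0] + B[0][2] = 1 + 6 = 7, A[0][1] + B[1][2] = -2 + 0 = -2, A[0][2] + B[2][2] = -2 + 7 = 5) = -2 (attained at k = 1)
  C[1][0] = min over k of (A[1][0] + B[0][0] = -5 + -4 = -9, A[1][1] + B[1][0] = -1 + -2 = -3, A[1][2] + B[2][0] = -5 + 6 = 1) = -9 (attained at k = 0)
  C[1][1] = min over k of (A[1][0] + B[0][1] = -5 + -2 = -7, A[1][1] + B[1][1] = -1 + -2 = -3, A[1][2] + B[2][1] = -5 + 6 = 1) = -7 (attained at k = 0)
  C[1][2] = min over k of (A[1][0] + B[0][2] = -5 + 6 = 1, A[1][1] + B[1][2] = -1 + 0 = -1, A[1][2] + B[2][2] = -5 + 7 = 2) = -1 (attained at k = 1)
  C[2][0] = min over k of (A[2][0] + B[0][0] = 5 + -4 = 1, A[2][1] + B[1][0] = 5 + -2 = 3, A[2][2] + B[2][0] = -1 + 6 = 5) = 1 (attained at k = 0)
  C[2][1] = min over k of (A[2][0] + B[0][1] = 5 + -2 = 3, A[2][1] + B[1][1] = 5 + -2 = 3, A[2][2] + B[2][1] = -1 + 6 = 5) = 3 (attained at k = 0)
  C[2][2] = min over k of (A[2][0] + B[0][2] = 5 + 6 = 11, A[2][1] + B[1][2] = 5 + 0 = 5, A[2][2] + B[2][2] = -1 + 7 = 6) = 5 (attained at k = 1)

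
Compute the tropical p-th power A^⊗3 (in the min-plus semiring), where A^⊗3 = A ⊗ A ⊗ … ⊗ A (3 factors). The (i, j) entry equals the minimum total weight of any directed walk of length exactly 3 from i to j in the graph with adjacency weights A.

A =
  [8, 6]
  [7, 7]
A^⊗3 =
  [20, 19]
  [20, 20]

Each entry (A^⊗3)_ij equals the minimum over all length-3 walks i = v_0 → v_1 → … → v_3 = j of Σ_t A[v_t][v_{t+1}]. For example, for (i, j) = (0, 1) we minimise over 4 possible intermediate vertex sequences; the minimum is 19, attained along the walk 0 → 1 → 0 → 1.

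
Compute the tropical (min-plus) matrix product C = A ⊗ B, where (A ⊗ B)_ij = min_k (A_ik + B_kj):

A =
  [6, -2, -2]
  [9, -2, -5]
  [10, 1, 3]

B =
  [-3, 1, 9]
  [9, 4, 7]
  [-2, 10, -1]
A ⊗ B =
  [-4, 2, -3]
  [-7, 2, -6]
  [1, 5, 2]

Apply the min-plus product entry-by-entry:
  C[0][0] = min over k of (A[0][0] + B[0][0] = 6 + -3 = 3, A[0][1] + B[1][0] = -2 + 9 = 7, A[0][2] + B[2][0] = -2 + -2 = -4) = -4 (attained at k = 2)
  C[0][1] = min over k of (A[0][0] + B[0][1] = 6 + 1 = 7, A[0][1] + B[1][1] = -2 + 4 = 2, A[0][2] + B[2][1] = -2 + 10 = 8) = 2 (attained at k = 1)
  C[0][2] = min over k of (A[0][0] + B[0][2] = 6 + 9 = 15, A[0][1] + B[1][2] = -2 + 7 = 5, A[0][2] + B[2][2] = -2 + -1 = -3) = -3 (attained at k = 2)
  C[1][0] = min over k of (A[1][0] + B[0][0] = 9 + -3 = 6, A[1][1] + B[1][0] = -2 + 9 = 7, A[1][2] + B[2][0] = -5 + -2 = -7) = -7 (attained at k = 2)
  C[1][1] = min over k of (A[1][0] + B[0][1] = 9 + 1 = 10, A[1][1] + B[1][1] = -2 + 4 = 2, A[1][2] + B[2][1] = -5 + 10 = 5) = 2 (attained at k = 1)
  C[1][2] = min over k of (A[1][0] + B[0][2] = 9 + 9 = 18, A[1][1] + B[1][2] = -2 + 7 = 5, A[1][2] + B[2][2] = -5 + -1 = -6) = -6 (attained at k = 2)
  C[2][0] = min over k of (A[2][0] + B[0][0] = 10 + -3 = 7, A[2][1] + B[1][0] = 1 + 9 = 10, A[2][2] + B[2][0] = 3 + -2 = 1) = 1 (attained at k = 2)
  C[2][1] = min over k of (A[2][0] + B[0][1] = 10 + 1 = 11, A[2][1] + B[1][1] = 1 + 4 = 5, A[2][2] + B[2][1] = 3 + 10 = 13) = 5 (attained at k = 1)
  C[2][2] = min over k of (A[2][0] + B[0][2] = 10 + 9 = 19, A[2][1] + B[1][2] = 1 + 7 = 8, A[2][2] + B[2][2] = 3 + -1 = 2) = 2 (attained at k = 2)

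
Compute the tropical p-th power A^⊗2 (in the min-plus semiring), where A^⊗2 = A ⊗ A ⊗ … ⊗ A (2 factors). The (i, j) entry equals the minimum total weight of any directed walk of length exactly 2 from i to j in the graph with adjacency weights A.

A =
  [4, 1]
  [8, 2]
A^⊗2 =
  [8, 3]
  [10, 4]

Each entry (A^⊗2)_ij equals the minimum over all length-2 walks i = v_0 → v_1 → … → v_2 = j of Σ_t A[v_t][v_{t+1}]. For example, for (i, j) = (0, 1) we minimise over 2 possible intermediate vertex sequences; the minimum is 3, attained along the walk 0 → 1 → 1.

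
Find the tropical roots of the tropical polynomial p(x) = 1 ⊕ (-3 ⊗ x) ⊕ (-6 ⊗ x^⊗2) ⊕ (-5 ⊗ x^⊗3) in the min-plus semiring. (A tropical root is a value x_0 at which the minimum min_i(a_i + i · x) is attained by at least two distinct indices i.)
Roots: {-1, 3, 4}

Each tropical root is a break point of the lower envelope of the lines y = a_i + i · x (there are 4 lines, with slopes 0, 1, ..., 3). Only the lines that attain the minimum somewhere contribute to roots; other lines are dominated. Here the surviving (envelope) indices are i = 3, i = 2, i = 1, i = 0.
Intersections between consecutive envelope lines give the roots: for adjacent envelope indices i < j the intersection is x = (a_i − a_j) / (j − i). Reading off the sorted break points: {-1, 3, 4}.
Verification: at each break x_0, at least two indices attain the minimum of min_i(a_i + i · x_0).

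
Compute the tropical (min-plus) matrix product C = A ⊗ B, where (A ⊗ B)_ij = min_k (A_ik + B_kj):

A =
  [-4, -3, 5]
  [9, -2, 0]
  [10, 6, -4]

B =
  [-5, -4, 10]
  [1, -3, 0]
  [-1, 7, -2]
A ⊗ B =
  [-9, -8, -3]
  [-1, -5, -2]
  [-5, 3, -6]

Apply the min-plus product entry-by-entry:
  C[0][0] = min over k of (A[0][0] + B[0][0] = -4 + -5 = -9, A[0][1] + B[1][0] = -3 + 1 = -2, A[0][2] + B[2][0] = 5 + -1 = 4) = -9 (attained at k = 0)
  C[0][1] = min over k of (A[0][0] + B[0][1] = -4 + -4 = -8, A[0][1] + B[1][1] = -3 + -3 = -6, A[0][2] + B[2][1] = 5 + 7 = 12) = -8 (attained at k = 0)
  C[0][2] = min over k of (A[0][0] + B[0][2] = -4 + 10 = 6, A[0][1] + B[1][2] = -3 + 0 = -3, A[0][2] + B[2][2] = 5 + -2 = 3) = -3 (attained at k = 1)
  C[1][0] = min over k of (A[1][0] + B[0][0] = 9 + -5 = 4, A[1][1] + B[1][0] = -2 + 1 = -1, A[1][2] + B[2][0] = 0 + -1 = -1) = -1 (attained at k = 1)
  C[1][1] = min over k of (A[1][0] + B[0][1] = 9 + -4 = 5, A[1][1] + B[1][1] = -2 + -3 = -5, A[1][2] + B[2][1] = 0 + 7 = 7) = -5 (attained at k = 1)
  C[1][2] = min over k of (A[1][0] + B[0][2] = 9 + 10 = 19, A[1][1] + B[1][2] = -2 + 0 = -2, A[1][2] + B[2][2] = 0 + -2 = -2) = -2 (attained at k = 1)
  C[2][0] = min over k of (A[2][0] + B[0][0] = 10 + -5 = 5, A[2][1] + B[1][0] = 6 + 1 = 7, A[2][2] + B[2][0] = -4 + -1 = -5) = -5 (attained at k = 2)
  C[2][1] = min over k of (A[2][0] + B[0][1] = 10 + -4 = 6, A[2][1] + B[1][1] = 6 + -3 = 3, A[2][2] + B[2][1] = -4 + 7 = 3) = 3 (attained at k = 1)
  C[2][2] = min over k of (A[2][0] + B[0][2] = 10 + 10 = 20, A[2][1] + B[1][2] = 6 + 0 = 6, A[2][2] + B[2][2] = -4 + -2 = -6) = -6 (attained at k = 2)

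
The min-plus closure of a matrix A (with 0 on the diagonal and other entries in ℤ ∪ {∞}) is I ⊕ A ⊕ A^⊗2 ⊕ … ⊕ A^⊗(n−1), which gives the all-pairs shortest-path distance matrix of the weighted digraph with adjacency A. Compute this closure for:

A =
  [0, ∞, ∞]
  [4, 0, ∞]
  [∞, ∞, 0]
Closure =
  [0, ∞, ∞]
  [4, 0, ∞]
  [∞, ∞, 0]

This is the Floyd-Warshall all-pairs shortest-path computation. For each intermediate vertex k = 0, 1, …, 2, update dist[i][j] ← min(dist[i][j], dist[i][k] + dist[k][j]). The final matrix gives, for each (i, j), the minimum total weight of any directed path from i to j (possibly empty when i = j).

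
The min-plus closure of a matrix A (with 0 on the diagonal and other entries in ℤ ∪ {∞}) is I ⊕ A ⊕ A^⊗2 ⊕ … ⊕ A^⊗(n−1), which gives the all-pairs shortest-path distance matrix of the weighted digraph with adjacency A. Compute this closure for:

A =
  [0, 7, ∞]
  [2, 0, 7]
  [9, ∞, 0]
Closure =
  [0, 7, 14]
  [2, 0, 7]
  [9, 16, 0]

This is the Floyd-Warshall all-pairs shortest-path computation. For each intermediate vertex k = 0, 1, …, 2, update dist[i][j] ← min(dist[i][j], dist[i][k] + dist[k][j]). The final matrix gives, for each (i, j), the minimum total weight of any directed path from i to j (possibly empty when i = j).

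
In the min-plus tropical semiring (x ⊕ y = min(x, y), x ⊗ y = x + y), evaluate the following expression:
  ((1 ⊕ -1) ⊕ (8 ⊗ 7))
((1 ⊕ -1) ⊕ (8 ⊗ 7)) = -1

Expand innermost to outermost. Recall ⊕ takes the minimum of its arguments and ⊗ takes their sum. Working out the expression ((1 ⊕ -1) ⊕ (8 ⊗ 7)) gives -1.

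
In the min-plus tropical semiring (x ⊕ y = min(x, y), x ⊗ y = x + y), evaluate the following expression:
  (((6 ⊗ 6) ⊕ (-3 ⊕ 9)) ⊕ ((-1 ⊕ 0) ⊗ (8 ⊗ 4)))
(((6 ⊗ 6) ⊕ (-3 ⊕ 9)) ⊕ ((-1 ⊕ 0) ⊗ (8 ⊗ 4))) = -3

Expand innermost to outermost. Recall ⊕ takes the minimum of its arguments and ⊗ takes their sum. Working out the expression (((6 ⊗ 6) ⊕ (-3 ⊕ 9)) ⊕ ((-1 ⊕ 0) ⊗ (8 ⊗ 4))) gives -3.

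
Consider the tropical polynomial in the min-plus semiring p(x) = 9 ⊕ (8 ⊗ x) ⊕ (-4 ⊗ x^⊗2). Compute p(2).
p(2) = 0

A tropical monomial a ⊗ x^⊗i evaluates to a + i · x. Evaluating each term at x = 2:
  Term 0 contributes 9 + 0 · 2 = 9
  Term 1 contributes 8 + 1 · 2 = 10
  Term 2 contributes -4 + 2 · 2 = 0
p(2) = ⊕ of these = min[9, 10, 0] = 0.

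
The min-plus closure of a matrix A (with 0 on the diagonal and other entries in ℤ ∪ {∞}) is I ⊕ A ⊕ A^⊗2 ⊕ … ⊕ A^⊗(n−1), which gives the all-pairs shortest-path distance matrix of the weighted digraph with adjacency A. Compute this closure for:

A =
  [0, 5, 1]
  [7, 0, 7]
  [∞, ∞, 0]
Closure =
  [0, 5, 1]
  [7, 0, 7]
  [∞, ∞, 0]

This is the Floyd-Warshall all-pairs shortest-path computation. For each intermediate vertex k = 0, 1, …, 2, update dist[i][j] ← min(dist[i][j], dist[i][k] + dist[k][j]). The final matrix gives, for each (i, j), the minimum total weight of any directed path from i to j (possibly empty when i = j).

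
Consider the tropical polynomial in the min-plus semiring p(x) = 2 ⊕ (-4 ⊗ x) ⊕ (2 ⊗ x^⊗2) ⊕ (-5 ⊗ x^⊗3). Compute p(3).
p(3) = -1

A tropical monomial a ⊗ x^⊗i evaluates to a + i · x. Evaluating each term at x = 3:
  Term 0 contributes 2 + 0 · 3 = 2
  Term 1 contributes -4 + 1 · 3 = -1
  Term 2 contributes 2 + 2 · 3 = 8
  Term 3 contributes -5 + 3 · 3 = 4
p(3) = ⊕ of these = min[2, -1, 8, 4] = -1.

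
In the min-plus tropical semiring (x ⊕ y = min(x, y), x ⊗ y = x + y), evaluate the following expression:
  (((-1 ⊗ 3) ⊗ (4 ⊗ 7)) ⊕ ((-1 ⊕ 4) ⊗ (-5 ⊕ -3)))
(((-1 ⊗ 3) ⊗ (4 ⊗ 7)) ⊕ ((-1 ⊕ 4) ⊗ (-5 ⊕ -3))) = -6

Expand innermost to outermost. Recall ⊕ takes the minimum of its arguments and ⊗ takes their sum. Working out the expression (((-1 ⊗ 3) ⊗ (4 ⊗ 7)) ⊕ ((-1 ⊕ 4) ⊗ (-5 ⊕ -3))) gives -6.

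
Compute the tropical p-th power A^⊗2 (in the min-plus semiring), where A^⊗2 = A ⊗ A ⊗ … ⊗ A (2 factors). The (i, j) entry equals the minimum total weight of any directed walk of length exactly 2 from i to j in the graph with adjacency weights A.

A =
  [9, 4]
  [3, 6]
A^⊗2 =
  [7, 10]
  [9, 7]

Each entry (A^⊗2)_ij equals the minimum over all length-2 walks i = v_0 → v_1 → … → v_2 = j of Σ_t A[v_t][v_{t+1}]. For example, for (i, j) = (0, 1) we minimise over 2 possible intermediate vertex sequences; the minimum is 10, attained along the walk 0 → 1 → 1.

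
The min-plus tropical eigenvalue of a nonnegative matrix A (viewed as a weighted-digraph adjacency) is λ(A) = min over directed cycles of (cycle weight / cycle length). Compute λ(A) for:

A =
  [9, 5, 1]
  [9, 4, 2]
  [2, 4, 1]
λ(A) = 1

Enumerate directed cycles and compute their means (weight / length). Sample:
  cycle 0 → 0: weight = 9, length = 1, mean = 9/1 ≈ 9.000
  cycle 1 → 1: weight = 4, length = 1, mean = 4/1 ≈ 4.000
  cycle 2 → 2: weight = 1, length = 1, mean = 1/1 ≈ 1.000
  cycle 0 → 1 → 0: weight = 14, length = 2, mean = 14/2 ≈ 7.000
  cycle 0 → 2 → 0: weight = 3, length = 2, mean = 3/2 ≈ 1.500
  cycle 1 → 0 → 1: weight = 14, length = 2, mean = 14/2 ≈ 7.000
Minimum mean = 1.000, attained e.g. along the cycle 2 → 2 with weight 1 and length 1. So λ(A) = 1/1 = 1.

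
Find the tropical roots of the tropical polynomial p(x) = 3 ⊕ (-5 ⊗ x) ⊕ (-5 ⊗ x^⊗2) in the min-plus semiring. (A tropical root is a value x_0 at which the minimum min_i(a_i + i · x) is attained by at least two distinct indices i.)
Roots: {0, 8}

Each tropical root is a break point of the lower envelope of the lines y = a_i + i · x (there are 3 lines, with slopes 0, 1, ..., 2). Only the lines that attain the minimum somewhere contribute to roots; other lines are dominated. Here the surviving (envelope) indices are i = 2, i = 1, i = 0.
Intersections between consecutive envelope lines give the roots: for adjacent envelope indices i < j the intersection is x = (a_i − a_j) / (j − i). Reading off the sorted break points: {0, 8}.
Verification: at each break x_0, at least two indices attain the minimum of min_i(a_i + i · x_0).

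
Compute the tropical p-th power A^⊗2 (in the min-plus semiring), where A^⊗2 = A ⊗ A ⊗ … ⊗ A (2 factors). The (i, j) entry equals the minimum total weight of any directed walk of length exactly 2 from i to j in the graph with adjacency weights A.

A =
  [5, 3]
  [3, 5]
A^⊗2 =
  [6, 8]
  [8, 6]

Each entry (A^⊗2)_ij equals the minimum over all length-2 walks i = v_0 → v_1 → … → v_2 = j of Σ_t A[v_t][v_{t+1}]. For example, for (i, j) = (0, 1) we minimise over 2 possible intermediate vertex sequences; the minimum is 8, attained along the walk 0 → 0 → 1.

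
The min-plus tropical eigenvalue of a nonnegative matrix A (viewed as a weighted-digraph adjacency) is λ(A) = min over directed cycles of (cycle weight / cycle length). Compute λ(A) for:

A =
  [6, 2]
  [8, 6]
λ(A) = 5

Enumerate directed cycles and compute their means (weight / length). Sample:
  cycle 0 → 0: weight = 6, length = 1, mean = 6/1 ≈ 6.000
  cycle 1 → 1: weight = 6, length = 1, mean = 6/1 ≈ 6.000
  cycle 0 → 1 → 0: weight = 10, length = 2, mean = 10/2 ≈ 5.000
  cycle 1 → 0 → 1: weight = 10, length = 2, mean = 10/2 ≈ 5.000
Minimum mean = 5.000, attained e.g. along the cycle 0 → 1 → 0 with weight 10 and length 2. So λ(A) = 10/2 = 5.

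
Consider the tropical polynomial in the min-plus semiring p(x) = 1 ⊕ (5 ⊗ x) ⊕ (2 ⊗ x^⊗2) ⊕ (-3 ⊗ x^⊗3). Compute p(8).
p(8) = 1

A tropical monomial a ⊗ x^⊗i evaluates to a + i · x. Evaluating each term at x = 8:
  Term 0 contributes 1 + 0 · 8 = 1
  Term 1 contributes 5 + 1 · 8 = 13
  Term 2 contributes 2 + 2 · 8 = 18
  Term 3 contributes -3 + 3 · 8 = 21
p(8) = ⊕ of these = min[1, 13, 18, 21] = 1.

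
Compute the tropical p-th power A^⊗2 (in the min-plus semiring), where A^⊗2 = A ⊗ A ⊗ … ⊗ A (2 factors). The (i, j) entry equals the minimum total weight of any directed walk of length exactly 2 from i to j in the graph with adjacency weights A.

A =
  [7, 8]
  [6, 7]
A^⊗2 =
  [14, 15]
  [13, 14]

Each entry (A^⊗2)_ij equals the minimum over all length-2 walks i = v_0 → v_1 → … → v_2 = j of Σ_t A[v_t][v_{t+1}]. For example, for (i, j) = (0, 1) we minimise over 2 possible intermediate vertex sequences; the minimum is 15, attained along the walk 0 → 0 → 1.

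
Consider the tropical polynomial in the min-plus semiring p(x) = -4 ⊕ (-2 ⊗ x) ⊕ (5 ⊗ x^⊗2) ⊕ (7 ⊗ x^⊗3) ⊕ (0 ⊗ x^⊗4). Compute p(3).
p(3) = -4

A tropical monomial a ⊗ x^⊗i evaluates to a + i · x. Evaluating each term at x = 3:
  Term 0 contributes -4 + 0 · 3 = -4
  Term 1 contributes -2 + 1 · 3 = 1
  Term 2 contributes 5 + 2 · 3 = 11
  Term 3 contributes 7 + 3 · 3 = 16
  Term 4 contributes 0 + 4 · 3 = 12
p(3) = ⊕ of these = min[-4, 1, 11, 16, 12] = -4.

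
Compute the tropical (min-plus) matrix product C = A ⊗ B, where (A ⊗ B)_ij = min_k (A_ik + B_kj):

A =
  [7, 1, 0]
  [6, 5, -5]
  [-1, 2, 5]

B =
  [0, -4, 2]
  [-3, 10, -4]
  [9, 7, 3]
A ⊗ B =
  [-2, 3, -3]
  [2, 2, -2]
  [-1, -5, -2]

Apply the min-plus product entry-by-entry:
  C[0][0] = min over k of (A[0][0] + B[0][0] = 7 + 0 = 7, A[0][1] + B[1][0] = 1 + -3 = -2, A[0][2] + B[2][0] = 0 + 9 = 9) = -2 (attained at k = 1)
  C[0][1] = min over k of (A[0][0] + B[0][1] = 7 + -4 = 3, A[0][1] + B[1][1] = 1 + 10 = 11, A[0][2] + B[2][1] = 0 + 7 = 7) = 3 (attained at k = 0)
  C[0][2] = min over k of (A[0][0] + B[0][2] = 7 + 2 = 9, A[0][1] + B[1][2] = 1 + -4 = -3, A[0][2] + B[2][2] = 0 + 3 = 3) = -3 (attained at k = 1)
  C[1][0] = min over k of (A[1][0] + B[0][0] = 6 + 0 = 6, A[1][1] + B[1][0] = 5 + -3 = 2, A[1][2] + B[2][0] = -5 + 9 = 4) = 2 (attained at k = 1)
  C[1][1] = min over k of (A[1][0] + B[0][1] = 6 + -4 = 2, A[1][1] + B[1][1] = 5 + 10 = 15, A[1][2] + B[2][1] = -5 + 7 = 2) = 2 (attained at k = 0)
  C[1][2] = min over k of (A[1][0] + B[0][2] = 6 + 2 = 8, A[1][1] + B[1][2] = 5 + -4 = 1, A[1][2] + B[2][2] = -5 + 3 = -2) = -2 (attained at k = 2)
  C[2][0] = min over k of (A[2][0] + B[0][0] = -1 + 0 = -1, A[2][1] + B[1][0] = 2 + -3 = -1, A[2][2] + B[2][0] = 5 + 9 = 14) = -1 (attained at k = 0)
  C[2][1] = min over k of (A[2][0] + B[0][1] = -1 + -4 = -5, A[2][1] + B[1][1] = 2 + 10 = 12, A[2][2] + B[2][1] = 5 + 7 = 12) = -5 (attained at k = 0)
  C[2][2] = min over k of (A[2][0] + B[0][2] = -1 + 2 = 1, A[2][1] + B[1][2] = 2 + -4 = -2, A[2][2] + B[2][2] = 5 + 3 = 8) = -2 (attained at k = 1)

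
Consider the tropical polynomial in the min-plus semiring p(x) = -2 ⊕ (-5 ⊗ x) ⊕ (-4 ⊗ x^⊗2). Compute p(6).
p(6) = -2

A tropical monomial a ⊗ x^⊗i evaluates to a + i · x. Evaluating each term at x = 6:
  Term 0 contributes -2 + 0 · 6 = -2
  Term 1 contributes -5 + 1 · 6 = 1
  Term 2 contributes -4 + 2 · 6 = 8
p(6) = ⊕ of these = min[-2, 1, 8] = -2.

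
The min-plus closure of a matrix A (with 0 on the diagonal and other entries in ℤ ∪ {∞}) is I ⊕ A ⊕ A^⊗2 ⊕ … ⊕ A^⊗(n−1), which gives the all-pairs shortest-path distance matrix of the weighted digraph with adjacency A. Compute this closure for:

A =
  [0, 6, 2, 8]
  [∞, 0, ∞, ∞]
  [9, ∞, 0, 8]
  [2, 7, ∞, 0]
Closure =
  [0, 6, 2, 8]
  [∞, 0, ∞, ∞]
  [9, 15, 0, 8]
  [2, 7, 4, 0]

This is the Floyd-Warshall all-pairs shortest-path computation. For each intermediate vertex k = 0, 1, …, 3, update dist[i][j] ← min(dist[i][j], dist[i][k] + dist[k][j]). The final matrix gives, for each (i, j), the minimum total weight of any directed path from i to j (possibly empty when i = j).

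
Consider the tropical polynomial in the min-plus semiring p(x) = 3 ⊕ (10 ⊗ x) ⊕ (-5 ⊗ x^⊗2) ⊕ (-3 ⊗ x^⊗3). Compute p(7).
p(7) = 3

A tropical monomial a ⊗ x^⊗i evaluates to a + i · x. Evaluating each term at x = 7:
  Term 0 contributes 3 + 0 · 7 = 3
  Term 1 contributes 10 + 1 · 7 = 17
  Term 2 contributes -5 + 2 · 7 = 9
  Term 3 contributes -3 + 3 · 7 = 18
p(7) = ⊕ of these = min[3, 17, 9, 18] = 3.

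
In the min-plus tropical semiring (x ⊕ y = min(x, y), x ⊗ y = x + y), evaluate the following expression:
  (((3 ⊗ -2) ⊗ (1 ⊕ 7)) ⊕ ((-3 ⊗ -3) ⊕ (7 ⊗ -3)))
(((3 ⊗ -2) ⊗ (1 ⊕ 7)) ⊕ ((-3 ⊗ -3) ⊕ (7 ⊗ -3))) = -6

Expand innermost to outermost. Recall ⊕ takes the minimum of its arguments and ⊗ takes their sum. Working out the expression (((3 ⊗ -2) ⊗ (1 ⊕ 7)) ⊕ ((-3 ⊗ -3) ⊕ (7 ⊗ -3))) gives -6.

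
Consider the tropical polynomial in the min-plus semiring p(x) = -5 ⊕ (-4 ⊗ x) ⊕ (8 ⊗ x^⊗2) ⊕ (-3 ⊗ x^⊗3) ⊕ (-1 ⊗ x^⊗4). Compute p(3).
p(3) = -5

A tropical monomial a ⊗ x^⊗i evaluates to a + i · x. Evaluating each term at x = 3:
  Term 0 contributes -5 + 0 · 3 = -5
  Term 1 contributes -4 + 1 · 3 = -1
  Term 2 contributes 8 + 2 · 3 = 14
  Term 3 contributes -3 + 3 · 3 = 6
  Term 4 contributes -1 + 4 · 3 = 11
p(3) = ⊕ of these = min[-5, -1, 14, 6, 11] = -5.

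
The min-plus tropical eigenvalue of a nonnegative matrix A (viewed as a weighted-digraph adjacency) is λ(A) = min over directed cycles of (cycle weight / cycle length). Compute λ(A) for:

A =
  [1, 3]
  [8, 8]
λ(A) = 1

Enumerate directed cycles and compute their means (weight / length). Sample:
  cycle 0 → 0: weight = 1, length = 1, mean = 1/1 ≈ 1.000
  cycle 1 → 1: weight = 8, length = 1, mean = 8/1 ≈ 8.000
  cycle 0 → 1 → 0: weight = 11, length = 2, mean = 11/2 ≈ 5.500
  cycle 1 → 0 → 1: weight = 11, length = 2, mean = 11/2 ≈ 5.500
Minimum mean = 1.000, attained e.g. along the cycle 0 → 0 with weight 1 and length 1. So λ(A) = 1/1 = 1.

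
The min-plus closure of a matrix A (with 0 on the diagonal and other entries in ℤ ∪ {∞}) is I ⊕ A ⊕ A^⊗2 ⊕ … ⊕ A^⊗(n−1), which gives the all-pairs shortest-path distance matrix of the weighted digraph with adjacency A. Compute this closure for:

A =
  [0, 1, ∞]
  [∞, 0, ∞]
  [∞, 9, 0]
Closure =
  [0, 1, ∞]
  [∞, 0, ∞]
  [∞, 9, 0]

This is the Floyd-Warshall all-pairs shortest-path computation. For each intermediate vertex k = 0, 1, …, 2, update dist[i][j] ← min(dist[i][j], dist[i][k] + dist[k][j]). The final matrix gives, for each (i, j), the minimum total weight of any directed path from i to j (possibly empty when i = j).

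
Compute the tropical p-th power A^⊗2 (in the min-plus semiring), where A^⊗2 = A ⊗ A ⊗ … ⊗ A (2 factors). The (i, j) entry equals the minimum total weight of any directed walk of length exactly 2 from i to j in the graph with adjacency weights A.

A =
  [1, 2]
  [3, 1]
A^⊗2 =
  [2, 3]
  [4, 2]

Each entry (A^⊗2)_ij equals the minimum over all length-2 walks i = v_0 → v_1 → … → v_2 = j of Σ_t A[v_t][v_{t+1}]. For example, for (i, j) = (0, 1) we minimise over 2 possible intermediate vertex sequences; the minimum is 3, attained along the walk 0 → 0 → 1.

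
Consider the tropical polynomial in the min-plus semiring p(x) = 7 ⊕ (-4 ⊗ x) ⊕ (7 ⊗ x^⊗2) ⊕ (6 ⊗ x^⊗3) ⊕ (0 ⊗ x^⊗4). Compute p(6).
p(6) = 2

A tropical monomial a ⊗ x^⊗i evaluates to a + i · x. Evaluating each term at x = 6:
  Term 0 contributes 7 + 0 · 6 = 7
  Term 1 contributes -4 + 1 · 6 = 2
  Term 2 contributes 7 + 2 · 6 = 19
  Term 3 contributes 6 + 3 · 6 = 24
  Term 4 contributes 0 + 4 · 6 = 24
p(6) = ⊕ of these = min[7, 2, 19, 24, 24] = 2.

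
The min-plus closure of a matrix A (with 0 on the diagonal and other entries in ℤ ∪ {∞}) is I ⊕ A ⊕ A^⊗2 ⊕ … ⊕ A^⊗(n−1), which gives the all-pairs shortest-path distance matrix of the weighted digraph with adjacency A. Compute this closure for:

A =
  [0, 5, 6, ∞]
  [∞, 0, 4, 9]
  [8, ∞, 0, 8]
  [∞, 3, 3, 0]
Closure =
  [0, 5, 6, 14]
  [12, 0, 4, 9]
  [8, 11, 0, 8]
  [11, 3, 3, 0]

This is the Floyd-Warshall all-pairs shortest-path computation. For each intermediate vertex k = 0, 1, …, 3, update dist[i][j] ← min(dist[i][j], dist[i][k] + dist[k][j]). The final matrix gives, for each (i, j), the minimum total weight of any directed path from i to j (possibly empty when i = j).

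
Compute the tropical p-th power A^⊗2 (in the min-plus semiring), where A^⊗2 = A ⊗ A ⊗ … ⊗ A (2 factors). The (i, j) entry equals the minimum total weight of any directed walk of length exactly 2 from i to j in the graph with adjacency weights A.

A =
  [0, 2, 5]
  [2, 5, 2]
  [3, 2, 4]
A^⊗2 =
  [0, 2, 4]
  [2, 4, 6]
  [3, 5, 4]

Each entry (A^⊗2)_ij equals the minimum over all length-2 walks i = v_0 → v_1 → … → v_2 = j of Σ_t A[v_t][v_{t+1}]. For example, for (i, j) = (0, 2) we minimise over 3 possible intermediate vertex sequences; the minimum is 4, attained along the walk 0 → 1 → 2.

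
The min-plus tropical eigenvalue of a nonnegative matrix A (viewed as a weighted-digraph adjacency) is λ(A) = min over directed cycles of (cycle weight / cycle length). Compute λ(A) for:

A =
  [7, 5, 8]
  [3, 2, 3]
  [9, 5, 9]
λ(A) = 2

Enumerate directed cycles and compute their means (weight / length). Sample:
  cycle 0 → 0: weight = 7, length = 1, mean = 7/1 ≈ 7.000
  cycle 1 → 1: weight = 2, length = 1, mean = 2/1 ≈ 2.000
  cycle 2 → 2: weight = 9, length = 1, mean = 9/1 ≈ 9.000
  cycle 0 → 1 → 0: weight = 8, length = 2, mean = 8/2 ≈ 4.000
  cycle 0 → 2 → 0: weight = 17, length = 2, mean = 17/2 ≈ 8.500
  cycle 1 → 0 → 1: weight = 8, length = 2, mean = 8/2 ≈ 4.000
Minimum mean = 2.000, attained e.g. along the cycle 1 → 1 with weight 2 and length 1. So λ(A) = 2/1 = 2.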